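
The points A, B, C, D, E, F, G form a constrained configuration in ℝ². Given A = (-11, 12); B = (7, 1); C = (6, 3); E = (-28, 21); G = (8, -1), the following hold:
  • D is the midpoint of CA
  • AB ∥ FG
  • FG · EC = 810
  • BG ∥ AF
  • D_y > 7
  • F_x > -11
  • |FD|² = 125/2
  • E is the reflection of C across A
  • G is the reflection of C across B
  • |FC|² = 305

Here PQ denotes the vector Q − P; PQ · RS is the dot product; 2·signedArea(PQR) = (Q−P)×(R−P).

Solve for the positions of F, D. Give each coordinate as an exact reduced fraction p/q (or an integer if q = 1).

D = (-5/2, 15/2)
F = (-10, 10)

1. F_x = -10  [AB ∥ FG ∩ BG ∥ AF]
2. F_y = 10  [AB ∥ FG ∩ BG ∥ AF]
   → F = (-10, 10)
3. D_x = -5/2  [D is the midpoint of CA]
4. D_y = 15/2  [D is the midpoint of CA]
   → D = (-5/2, 15/2)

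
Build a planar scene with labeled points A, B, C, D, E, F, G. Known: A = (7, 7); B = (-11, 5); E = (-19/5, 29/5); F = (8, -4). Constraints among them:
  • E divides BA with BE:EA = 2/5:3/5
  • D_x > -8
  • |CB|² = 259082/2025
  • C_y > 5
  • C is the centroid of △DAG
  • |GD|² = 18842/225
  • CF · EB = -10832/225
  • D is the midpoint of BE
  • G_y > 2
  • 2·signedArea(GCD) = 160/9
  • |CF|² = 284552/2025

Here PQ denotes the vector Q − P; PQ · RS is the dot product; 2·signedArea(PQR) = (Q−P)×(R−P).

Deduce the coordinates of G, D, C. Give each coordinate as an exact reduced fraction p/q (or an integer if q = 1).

C = (14/45, 226/45)
D = (-37/5, 27/5)
G = (4/3, 8/3)

1. D_x = -37/5  [D is the midpoint of BE]
2. D_y = 27/5  [D is the midpoint of BE]
   → D = (-37/5, 27/5)
3. C_x = 14/45  [line 36/5·x + 4/5·y + -1408/225 = 0 ∩ |CF|² = 284552/2025]
4. C_y = 226/45  [line 36/5·x + 4/5·y + -1408/225 = 0 ∩ |CF|² = 284552/2025]
   → C = (14/45, 226/45)
5. G_x = 4/3  [2·signedArea(GCD) = 160/9 ∩ C is the centroid of △DAG]
6. G_y = 8/3  [2·signedArea(GCD) = 160/9 ∩ C is the centroid of △DAG]
   → G = (4/3, 8/3)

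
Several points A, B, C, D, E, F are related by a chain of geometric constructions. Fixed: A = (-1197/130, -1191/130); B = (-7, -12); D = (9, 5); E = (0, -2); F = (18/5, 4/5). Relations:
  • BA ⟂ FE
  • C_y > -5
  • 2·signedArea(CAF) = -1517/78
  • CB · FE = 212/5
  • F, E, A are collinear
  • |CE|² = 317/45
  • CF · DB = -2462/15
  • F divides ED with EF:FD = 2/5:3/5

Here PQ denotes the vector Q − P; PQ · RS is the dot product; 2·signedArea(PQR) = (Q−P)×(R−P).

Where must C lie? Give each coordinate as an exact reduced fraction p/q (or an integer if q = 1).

C = (-17/15, -22/5)

1. C_x = -17/15  [CB · FE = 212/5 ∩ CF · DB = -2462/15]
2. C_y = -22/5  [CB · FE = 212/5 ∩ CF · DB = -2462/15]
   → C = (-17/15, -22/5)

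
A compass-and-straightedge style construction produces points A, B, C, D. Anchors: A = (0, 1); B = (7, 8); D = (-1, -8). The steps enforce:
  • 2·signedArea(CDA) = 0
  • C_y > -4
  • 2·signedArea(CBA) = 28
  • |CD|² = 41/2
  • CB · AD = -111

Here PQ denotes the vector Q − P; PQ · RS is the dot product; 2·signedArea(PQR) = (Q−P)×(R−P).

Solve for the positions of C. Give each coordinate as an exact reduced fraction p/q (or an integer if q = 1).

C = (-1/2, -7/2)

1. C_x = -1/2  [2·signedArea(CDA) = 0 ∩ 2·signedArea(CBA) = 28]
2. C_y = -7/2  [2·signedArea(CDA) = 0 ∩ 2·signedArea(CBA) = 28]
   → C = (-1/2, -7/2)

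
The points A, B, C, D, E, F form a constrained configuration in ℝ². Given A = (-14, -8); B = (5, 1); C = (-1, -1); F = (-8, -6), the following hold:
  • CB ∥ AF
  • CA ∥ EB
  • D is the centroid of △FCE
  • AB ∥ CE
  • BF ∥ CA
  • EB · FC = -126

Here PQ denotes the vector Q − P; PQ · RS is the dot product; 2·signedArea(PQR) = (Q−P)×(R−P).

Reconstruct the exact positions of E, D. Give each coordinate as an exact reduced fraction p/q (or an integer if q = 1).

1. E_x = 18  [CA ∥ EB ∩ AB ∥ CE]
2. E_y = 8  [CA ∥ EB ∩ AB ∥ CE]
   → E = (18, 8)
3. D_x = 3  [D is the centroid of △FCE]
4. D_y = 1/3  [D is the centroid of △FCE]
   → D = (3, 1/3)

D = (3, 1/3)
E = (18, 8)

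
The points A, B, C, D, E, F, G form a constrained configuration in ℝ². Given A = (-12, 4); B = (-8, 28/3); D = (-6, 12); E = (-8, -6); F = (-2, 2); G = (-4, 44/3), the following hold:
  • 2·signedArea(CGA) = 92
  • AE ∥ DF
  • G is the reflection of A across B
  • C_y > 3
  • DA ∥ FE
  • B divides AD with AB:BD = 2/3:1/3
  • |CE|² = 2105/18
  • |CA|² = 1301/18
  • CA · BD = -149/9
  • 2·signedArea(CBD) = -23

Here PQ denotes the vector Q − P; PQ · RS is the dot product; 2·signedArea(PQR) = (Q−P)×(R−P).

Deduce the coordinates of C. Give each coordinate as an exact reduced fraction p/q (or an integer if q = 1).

1. C_x = -7/2  [2·signedArea(CGA) = 92 ∩ CA · BD = -149/9]
2. C_y = 23/6  [2·signedArea(CGA) = 92 ∩ CA · BD = -149/9]
   → C = (-7/2, 23/6)

C = (-7/2, 23/6)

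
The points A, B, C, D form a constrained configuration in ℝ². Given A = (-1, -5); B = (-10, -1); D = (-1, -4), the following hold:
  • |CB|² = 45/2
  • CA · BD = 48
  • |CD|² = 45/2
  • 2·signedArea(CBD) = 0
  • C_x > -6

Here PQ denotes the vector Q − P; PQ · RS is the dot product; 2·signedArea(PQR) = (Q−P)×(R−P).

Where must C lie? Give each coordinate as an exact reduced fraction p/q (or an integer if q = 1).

C = (-11/2, -5/2)

1. C_x = -11/2  [2·signedArea(CBD) = 0 ∩ CA · BD = 48]
2. C_y = -5/2  [2·signedArea(CBD) = 0 ∩ CA · BD = 48]
   → C = (-11/2, -5/2)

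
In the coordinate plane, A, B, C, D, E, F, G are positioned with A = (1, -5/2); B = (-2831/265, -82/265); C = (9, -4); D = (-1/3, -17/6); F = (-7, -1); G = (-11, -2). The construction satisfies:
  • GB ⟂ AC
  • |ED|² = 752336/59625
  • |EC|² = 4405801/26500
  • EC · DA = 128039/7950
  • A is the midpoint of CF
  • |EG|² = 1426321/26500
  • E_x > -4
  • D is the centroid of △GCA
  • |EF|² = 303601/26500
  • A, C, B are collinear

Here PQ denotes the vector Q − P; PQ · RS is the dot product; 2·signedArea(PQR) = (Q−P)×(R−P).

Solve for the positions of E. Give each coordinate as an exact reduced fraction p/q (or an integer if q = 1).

E = (-4867/1325, -4303/2650)

1. E_x = -4867/1325  [line -4/3·x + -1/3·y + -14413/2650 = 0 ∩ |EF|² = 303601/26500]
2. E_y = -4303/2650  [line -4/3·x + -1/3·y + -14413/2650 = 0 ∩ |EF|² = 303601/26500]
   → E = (-4867/1325, -4303/2650)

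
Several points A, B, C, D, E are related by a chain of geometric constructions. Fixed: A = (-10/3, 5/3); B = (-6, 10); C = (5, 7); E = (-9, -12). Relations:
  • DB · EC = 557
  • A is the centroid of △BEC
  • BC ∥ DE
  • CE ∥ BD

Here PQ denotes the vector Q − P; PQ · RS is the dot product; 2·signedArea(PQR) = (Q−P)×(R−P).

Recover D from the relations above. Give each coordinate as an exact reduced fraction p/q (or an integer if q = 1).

1. D_x = -20  [BC ∥ DE ∩ CE ∥ BD]
2. D_y = -9  [BC ∥ DE ∩ CE ∥ BD]
   → D = (-20, -9)

D = (-20, -9)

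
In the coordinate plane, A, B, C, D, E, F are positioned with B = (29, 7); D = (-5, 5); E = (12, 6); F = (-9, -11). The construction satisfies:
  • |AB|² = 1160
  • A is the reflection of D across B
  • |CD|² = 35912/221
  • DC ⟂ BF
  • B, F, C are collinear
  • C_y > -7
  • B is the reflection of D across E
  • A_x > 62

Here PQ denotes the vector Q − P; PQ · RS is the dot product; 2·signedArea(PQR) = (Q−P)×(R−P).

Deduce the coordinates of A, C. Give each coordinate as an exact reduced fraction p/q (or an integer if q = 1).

1. A_x = 63  [A is the reflection of D across B]
2. A_y = 9  [A is the reflection of D across B]
   → A = (63, 9)
3. C_x = 101/221  [B, F, C are collinear ∩ DC ⟂ BF]
4. C_y = -1441/221  [B, F, C are collinear ∩ DC ⟂ BF]
   → C = (101/221, -1441/221)

A = (63, 9)
C = (101/221, -1441/221)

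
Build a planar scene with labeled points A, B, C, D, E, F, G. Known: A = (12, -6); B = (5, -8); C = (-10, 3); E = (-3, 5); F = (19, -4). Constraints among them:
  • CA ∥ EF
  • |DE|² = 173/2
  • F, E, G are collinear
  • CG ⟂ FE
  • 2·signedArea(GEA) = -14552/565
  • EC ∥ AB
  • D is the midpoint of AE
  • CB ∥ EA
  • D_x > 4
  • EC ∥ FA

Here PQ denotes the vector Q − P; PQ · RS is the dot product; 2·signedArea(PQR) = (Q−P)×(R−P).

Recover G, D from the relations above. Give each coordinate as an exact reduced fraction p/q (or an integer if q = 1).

1. G_x = -4687/565  [F, E, G are collinear ∩ CG ⟂ FE]
2. G_y = 4049/565  [F, E, G are collinear ∩ CG ⟂ FE]
   → G = (-4687/565, 4049/565)
3. D_x = 9/2  [D is the midpoint of AE]
4. D_y = -1/2  [D is the midpoint of AE]
   → D = (9/2, -1/2)

D = (9/2, -1/2)
G = (-4687/565, 4049/565)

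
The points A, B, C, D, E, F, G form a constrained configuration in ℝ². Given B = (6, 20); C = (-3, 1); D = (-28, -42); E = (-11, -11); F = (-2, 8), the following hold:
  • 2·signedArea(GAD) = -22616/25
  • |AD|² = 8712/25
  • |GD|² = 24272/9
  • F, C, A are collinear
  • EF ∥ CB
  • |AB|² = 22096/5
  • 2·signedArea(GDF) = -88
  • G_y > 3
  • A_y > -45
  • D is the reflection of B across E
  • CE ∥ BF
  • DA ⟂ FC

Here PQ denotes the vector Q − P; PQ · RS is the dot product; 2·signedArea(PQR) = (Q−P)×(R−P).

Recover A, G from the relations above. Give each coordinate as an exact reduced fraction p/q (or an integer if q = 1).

1. A_x = -238/25  [F, C, A are collinear ∩ DA ⟂ FC]
2. A_y = -1116/25  [F, C, A are collinear ∩ DA ⟂ FC]
   → A = (-238/25, -1116/25)
3. G_x = -8/3  [2·signedArea(GAD) = -22616/25 ∩ 2·signedArea(GDF) = -88]
4. G_y = 10/3  [2·signedArea(GAD) = -22616/25 ∩ 2·signedArea(GDF) = -88]
   → G = (-8/3, 10/3)

A = (-238/25, -1116/25)
G = (-8/3, 10/3)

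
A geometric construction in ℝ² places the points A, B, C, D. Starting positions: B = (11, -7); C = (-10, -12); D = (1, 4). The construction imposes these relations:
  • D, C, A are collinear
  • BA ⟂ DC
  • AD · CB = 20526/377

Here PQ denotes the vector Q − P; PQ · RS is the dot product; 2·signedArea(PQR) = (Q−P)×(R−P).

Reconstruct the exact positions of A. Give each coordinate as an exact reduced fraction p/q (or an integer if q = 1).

A = (-349/377, 452/377)

1. A_x = -349/377  [D, C, A are collinear ∩ BA ⟂ DC]
2. A_y = 452/377  [D, C, A are collinear ∩ BA ⟂ DC]
   → A = (-349/377, 452/377)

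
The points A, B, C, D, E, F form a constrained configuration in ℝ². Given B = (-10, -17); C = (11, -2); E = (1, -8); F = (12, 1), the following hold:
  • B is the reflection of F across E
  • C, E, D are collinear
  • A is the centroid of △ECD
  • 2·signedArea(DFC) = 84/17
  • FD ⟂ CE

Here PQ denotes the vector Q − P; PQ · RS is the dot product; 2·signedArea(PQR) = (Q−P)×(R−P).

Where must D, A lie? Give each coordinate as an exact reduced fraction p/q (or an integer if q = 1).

1. D_x = 222/17  [C, E, D are collinear ∩ FD ⟂ CE]
2. D_y = -13/17  [C, E, D are collinear ∩ FD ⟂ CE]
   → D = (222/17, -13/17)
3. A_x = 142/17  [A is the centroid of △ECD]
4. A_y = -61/17  [A is the centroid of △ECD]
   → A = (142/17, -61/17)

A = (142/17, -61/17)
D = (222/17, -13/17)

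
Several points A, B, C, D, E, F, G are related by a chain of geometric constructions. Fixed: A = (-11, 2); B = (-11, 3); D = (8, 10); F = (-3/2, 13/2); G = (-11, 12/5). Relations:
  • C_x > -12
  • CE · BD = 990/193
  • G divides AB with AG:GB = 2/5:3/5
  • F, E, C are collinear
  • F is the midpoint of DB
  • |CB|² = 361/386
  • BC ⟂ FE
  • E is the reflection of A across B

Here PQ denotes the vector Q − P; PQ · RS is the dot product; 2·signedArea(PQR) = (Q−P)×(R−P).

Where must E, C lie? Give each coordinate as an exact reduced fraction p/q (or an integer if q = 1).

1. E_x = -11  [E is the reflection of A across B]
2. E_y = 4  [E is the reflection of A across B]
   → E = (-11, 4)
3. C_x = -4341/386  [F, E, C are collinear ∩ BC ⟂ FE]
4. C_y = 1519/386  [F, E, C are collinear ∩ BC ⟂ FE]
   → C = (-4341/386, 1519/386)

C = (-4341/386, 1519/386)
E = (-11, 4)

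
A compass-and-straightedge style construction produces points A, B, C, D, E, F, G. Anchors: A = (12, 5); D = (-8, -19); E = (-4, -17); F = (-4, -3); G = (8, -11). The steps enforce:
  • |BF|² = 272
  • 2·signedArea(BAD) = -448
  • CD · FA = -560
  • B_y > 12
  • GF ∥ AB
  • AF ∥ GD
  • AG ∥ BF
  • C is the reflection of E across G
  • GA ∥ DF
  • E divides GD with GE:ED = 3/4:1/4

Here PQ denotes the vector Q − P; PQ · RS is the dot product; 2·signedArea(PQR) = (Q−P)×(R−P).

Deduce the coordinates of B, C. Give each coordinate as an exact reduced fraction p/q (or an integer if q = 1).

B = (0, 13)
C = (20, -5)

1. B_x = 0  [AG ∥ BF ∩ GF ∥ AB]
2. B_y = 13  [AG ∥ BF ∩ GF ∥ AB]
   → B = (0, 13)
3. C_x = 20  [C is the reflection of E across G]
4. C_y = -5  [C is the reflection of E across G]
   → C = (20, -5)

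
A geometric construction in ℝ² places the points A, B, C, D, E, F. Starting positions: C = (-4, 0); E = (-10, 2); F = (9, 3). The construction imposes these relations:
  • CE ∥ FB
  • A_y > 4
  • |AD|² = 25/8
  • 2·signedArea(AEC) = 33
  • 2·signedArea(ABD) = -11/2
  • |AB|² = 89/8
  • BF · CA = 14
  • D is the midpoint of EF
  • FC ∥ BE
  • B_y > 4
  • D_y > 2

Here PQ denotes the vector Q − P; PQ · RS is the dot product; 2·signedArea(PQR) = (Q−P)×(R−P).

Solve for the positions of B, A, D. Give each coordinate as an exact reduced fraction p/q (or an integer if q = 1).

1. B_x = 3  [FC ∥ BE ∩ CE ∥ FB]
2. B_y = 5  [FC ∥ BE ∩ CE ∥ FB]
   → B = (3, 5)
3. A_x = -1/4  [2·signedArea(AEC) = 33 ∩ BF · CA = 14]
4. A_y = 17/4  [2·signedArea(AEC) = 33 ∩ BF · CA = 14]
   → A = (-1/4, 17/4)
5. D_x = -1/2  [2·signedArea(ABD) = -11/2 ∩ D is the midpoint of EF]
6. D_y = 5/2  [2·signedArea(ABD) = -11/2 ∩ D is the midpoint of EF]
   → D = (-1/2, 5/2)

A = (-1/4, 17/4)
B = (3, 5)
D = (-1/2, 5/2)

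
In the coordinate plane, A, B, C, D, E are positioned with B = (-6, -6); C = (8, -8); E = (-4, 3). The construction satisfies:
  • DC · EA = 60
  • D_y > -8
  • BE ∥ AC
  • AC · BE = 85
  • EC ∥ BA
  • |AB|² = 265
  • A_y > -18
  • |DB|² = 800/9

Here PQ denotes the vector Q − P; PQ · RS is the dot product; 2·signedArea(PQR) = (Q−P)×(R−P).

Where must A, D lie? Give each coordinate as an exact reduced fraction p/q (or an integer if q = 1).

A = (6, -17)
D = (10/3, -22/3)

1. A_x = 6  [BE ∥ AC ∩ EC ∥ BA]
2. A_y = -17  [BE ∥ AC ∩ EC ∥ BA]
   → A = (6, -17)
3. D_x = 10/3  [line -10·x + 20·y + 180 = 0 ∩ |DB|² = 800/9]
4. D_y = -22/3  [line -10·x + 20·y + 180 = 0 ∩ |DB|² = 800/9]
   → D = (10/3, -22/3)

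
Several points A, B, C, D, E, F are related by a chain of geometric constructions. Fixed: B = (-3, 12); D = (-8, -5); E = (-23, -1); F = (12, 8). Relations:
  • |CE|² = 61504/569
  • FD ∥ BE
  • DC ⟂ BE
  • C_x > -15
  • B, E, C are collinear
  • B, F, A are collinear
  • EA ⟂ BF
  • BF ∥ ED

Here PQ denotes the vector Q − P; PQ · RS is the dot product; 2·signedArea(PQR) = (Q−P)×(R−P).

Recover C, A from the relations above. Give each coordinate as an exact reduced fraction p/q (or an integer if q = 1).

1. C_x = -8127/569  [B, E, C are collinear ∩ DC ⟂ BE]
2. C_y = 2655/569  [B, E, C are collinear ∩ DC ⟂ BE]
   → C = (-8127/569, 2655/569)
3. A_x = -4443/241  [B, F, A are collinear ∩ EA ⟂ BF]
4. A_y = 3884/241  [B, F, A are collinear ∩ EA ⟂ BF]
   → A = (-4443/241, 3884/241)

A = (-4443/241, 3884/241)
C = (-8127/569, 2655/569)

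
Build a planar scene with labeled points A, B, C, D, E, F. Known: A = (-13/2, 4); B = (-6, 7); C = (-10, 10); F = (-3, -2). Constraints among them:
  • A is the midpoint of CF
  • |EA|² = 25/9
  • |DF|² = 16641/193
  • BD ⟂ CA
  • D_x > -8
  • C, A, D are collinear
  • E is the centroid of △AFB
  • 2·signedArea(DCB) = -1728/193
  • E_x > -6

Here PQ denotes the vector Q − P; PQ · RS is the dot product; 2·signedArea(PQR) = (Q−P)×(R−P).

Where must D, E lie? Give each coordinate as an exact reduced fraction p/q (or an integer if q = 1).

1. D_x = -1482/193  [C, A, D are collinear ∩ BD ⟂ CA]
2. D_y = 1162/193  [C, A, D are collinear ∩ BD ⟂ CA]
   → D = (-1482/193, 1162/193)
3. E_x = -31/6  [E is the centroid of △AFB]
4. E_y = 3  [E is the centroid of △AFB]
   → E = (-31/6, 3)

D = (-1482/193, 1162/193)
E = (-31/6, 3)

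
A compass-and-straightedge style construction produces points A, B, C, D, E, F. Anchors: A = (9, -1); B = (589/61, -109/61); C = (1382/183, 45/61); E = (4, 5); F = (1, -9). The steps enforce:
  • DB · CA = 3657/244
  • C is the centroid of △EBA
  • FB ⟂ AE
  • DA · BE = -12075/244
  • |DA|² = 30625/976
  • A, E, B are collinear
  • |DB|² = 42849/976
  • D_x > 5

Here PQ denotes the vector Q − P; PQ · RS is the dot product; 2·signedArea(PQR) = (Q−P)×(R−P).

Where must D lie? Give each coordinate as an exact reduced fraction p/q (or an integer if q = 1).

D = (1321/244, 403/122)

1. D_x = 1321/244  [line 345/61·x + -414/61·y + -2001/244 = 0 ∩ |DA|² = 30625/976]
2. D_y = 403/122  [line 345/61·x + -414/61·y + -2001/244 = 0 ∩ |DA|² = 30625/976]
   → D = (1321/244, 403/122)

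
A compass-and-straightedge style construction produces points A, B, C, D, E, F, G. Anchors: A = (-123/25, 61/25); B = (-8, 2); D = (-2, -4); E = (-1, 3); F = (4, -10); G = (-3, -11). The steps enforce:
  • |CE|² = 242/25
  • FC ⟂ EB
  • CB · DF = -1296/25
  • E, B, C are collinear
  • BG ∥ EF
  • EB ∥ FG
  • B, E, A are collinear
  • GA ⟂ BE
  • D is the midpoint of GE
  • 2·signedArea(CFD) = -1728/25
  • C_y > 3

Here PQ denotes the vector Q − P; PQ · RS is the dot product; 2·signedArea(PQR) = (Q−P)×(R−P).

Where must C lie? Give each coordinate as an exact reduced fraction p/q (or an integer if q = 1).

C = (52/25, 86/25)

1. C_x = 52/25  [E, B, C are collinear ∩ FC ⟂ EB]
2. C_y = 86/25  [E, B, C are collinear ∩ FC ⟂ EB]
   → C = (52/25, 86/25)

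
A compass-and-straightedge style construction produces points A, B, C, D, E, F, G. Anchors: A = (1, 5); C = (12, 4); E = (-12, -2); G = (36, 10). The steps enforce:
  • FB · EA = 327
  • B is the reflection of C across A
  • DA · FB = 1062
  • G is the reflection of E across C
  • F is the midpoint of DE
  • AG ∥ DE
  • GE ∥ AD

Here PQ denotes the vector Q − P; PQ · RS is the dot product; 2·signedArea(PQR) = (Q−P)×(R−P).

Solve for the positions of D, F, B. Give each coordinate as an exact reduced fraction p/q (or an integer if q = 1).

B = (-10, 6)
D = (-47, -7)
F = (-59/2, -9/2)

1. D_x = -47  [AG ∥ DE ∩ GE ∥ AD]
2. D_y = -7  [AG ∥ DE ∩ GE ∥ AD]
   → D = (-47, -7)
3. F_x = -59/2  [F is the midpoint of DE]
4. F_y = -9/2  [F is the midpoint of DE]
   → F = (-59/2, -9/2)
5. B_x = -10  [B is the reflection of C across A]
6. B_y = 6  [B is the reflection of C across A]
   → B = (-10, 6)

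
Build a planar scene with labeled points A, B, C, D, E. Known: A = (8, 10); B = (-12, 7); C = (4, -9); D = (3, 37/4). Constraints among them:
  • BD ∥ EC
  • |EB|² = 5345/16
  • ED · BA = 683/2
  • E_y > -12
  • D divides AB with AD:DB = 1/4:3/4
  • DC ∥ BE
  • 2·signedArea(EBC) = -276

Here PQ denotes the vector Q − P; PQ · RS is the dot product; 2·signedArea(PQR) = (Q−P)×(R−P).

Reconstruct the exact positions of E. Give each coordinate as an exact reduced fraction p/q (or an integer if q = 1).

E = (-11, -45/4)

1. E_x = -11  [BD ∥ EC ∩ DC ∥ BE]
2. E_y = -45/4  [BD ∥ EC ∩ DC ∥ BE]
   → E = (-11, -45/4)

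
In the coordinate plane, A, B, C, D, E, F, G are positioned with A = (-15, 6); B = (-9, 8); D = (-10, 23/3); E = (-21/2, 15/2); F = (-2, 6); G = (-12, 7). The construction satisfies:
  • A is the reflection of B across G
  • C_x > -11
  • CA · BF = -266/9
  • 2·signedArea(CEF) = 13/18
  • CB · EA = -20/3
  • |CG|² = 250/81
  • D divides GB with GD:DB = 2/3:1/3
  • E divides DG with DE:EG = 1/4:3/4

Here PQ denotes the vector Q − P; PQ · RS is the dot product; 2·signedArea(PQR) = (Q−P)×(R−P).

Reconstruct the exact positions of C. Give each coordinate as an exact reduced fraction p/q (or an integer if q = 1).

C = (-31/3, 68/9)

1. C_x = -31/3  [CA · BF = -266/9 ∩ 2·signedArea(CEF) = 13/18]
2. C_y = 68/9  [CA · BF = -266/9 ∩ 2·signedArea(CEF) = 13/18]
   → C = (-31/3, 68/9)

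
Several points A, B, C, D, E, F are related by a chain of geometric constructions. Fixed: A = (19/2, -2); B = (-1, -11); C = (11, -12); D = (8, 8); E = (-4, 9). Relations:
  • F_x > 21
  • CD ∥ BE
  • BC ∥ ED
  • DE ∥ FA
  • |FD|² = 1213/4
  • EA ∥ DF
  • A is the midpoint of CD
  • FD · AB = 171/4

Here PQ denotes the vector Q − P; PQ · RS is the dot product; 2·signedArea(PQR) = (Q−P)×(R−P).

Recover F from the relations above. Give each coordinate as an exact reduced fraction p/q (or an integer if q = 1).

F = (43/2, -3)

1. F_x = 43/2  [DE ∥ FA ∩ EA ∥ DF]
2. F_y = -3  [DE ∥ FA ∩ EA ∥ DF]
   → F = (43/2, -3)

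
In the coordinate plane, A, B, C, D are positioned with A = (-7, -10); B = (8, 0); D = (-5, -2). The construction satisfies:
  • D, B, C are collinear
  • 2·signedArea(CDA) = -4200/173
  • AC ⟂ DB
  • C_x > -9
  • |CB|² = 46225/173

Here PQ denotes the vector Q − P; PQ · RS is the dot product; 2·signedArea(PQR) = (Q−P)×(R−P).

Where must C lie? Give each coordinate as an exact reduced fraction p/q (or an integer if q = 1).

1. C_x = -1411/173  [D, B, C are collinear ∩ AC ⟂ DB]
2. C_y = -430/173  [D, B, C are collinear ∩ AC ⟂ DB]
   → C = (-1411/173, -430/173)

C = (-1411/173, -430/173)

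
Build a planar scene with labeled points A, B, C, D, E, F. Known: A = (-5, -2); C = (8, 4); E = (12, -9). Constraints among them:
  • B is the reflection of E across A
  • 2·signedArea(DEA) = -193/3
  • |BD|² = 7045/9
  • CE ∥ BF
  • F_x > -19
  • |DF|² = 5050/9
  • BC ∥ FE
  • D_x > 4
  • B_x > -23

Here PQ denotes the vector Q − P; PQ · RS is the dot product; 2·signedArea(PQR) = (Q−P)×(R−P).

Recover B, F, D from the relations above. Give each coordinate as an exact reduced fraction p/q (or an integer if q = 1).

B = (-22, 5)
D = (5, -7/3)
F = (-18, -8)

1. B_x = -22  [B is the reflection of E across A]
2. B_y = 5  [B is the reflection of E across A]
   → B = (-22, 5)
3. F_x = -18  [BC ∥ FE ∩ CE ∥ BF]
4. F_y = -8  [BC ∥ FE ∩ CE ∥ BF]
   → F = (-18, -8)
5. D_x = 5  [line -7·x + -17·y + -14/3 = 0 ∩ |DF|² = 5050/9]
6. D_y = -7/3  [line -7·x + -17·y + -14/3 = 0 ∩ |DF|² = 5050/9]
   → D = (5, -7/3)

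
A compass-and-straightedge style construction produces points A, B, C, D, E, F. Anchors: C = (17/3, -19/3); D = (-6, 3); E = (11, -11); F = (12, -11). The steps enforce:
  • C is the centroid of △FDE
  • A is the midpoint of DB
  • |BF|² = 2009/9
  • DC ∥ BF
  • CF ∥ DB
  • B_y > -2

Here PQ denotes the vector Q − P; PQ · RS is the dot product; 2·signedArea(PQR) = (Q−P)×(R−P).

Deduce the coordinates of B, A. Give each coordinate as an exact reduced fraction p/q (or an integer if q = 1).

1. B_x = 1/3  [DC ∥ BF ∩ CF ∥ DB]
2. B_y = -5/3  [DC ∥ BF ∩ CF ∥ DB]
   → B = (1/3, -5/3)
3. A_x = -17/6  [A is the midpoint of DB]
4. A_y = 2/3  [A is the midpoint of DB]
   → A = (-17/6, 2/3)

A = (-17/6, 2/3)
B = (1/3, -5/3)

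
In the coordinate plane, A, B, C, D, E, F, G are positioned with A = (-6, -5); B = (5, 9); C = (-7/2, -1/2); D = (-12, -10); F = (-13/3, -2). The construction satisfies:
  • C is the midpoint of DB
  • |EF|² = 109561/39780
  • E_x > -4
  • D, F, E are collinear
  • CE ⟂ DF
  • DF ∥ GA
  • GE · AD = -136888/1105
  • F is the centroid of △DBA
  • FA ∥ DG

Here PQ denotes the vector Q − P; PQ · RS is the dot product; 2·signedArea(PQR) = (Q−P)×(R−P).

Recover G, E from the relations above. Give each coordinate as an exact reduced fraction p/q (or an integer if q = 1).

1. G_x = -41/3  [DF ∥ GA ∩ FA ∥ DG]
2. G_y = -13  [DF ∥ GA ∩ FA ∥ DG]
   → G = (-41/3, -13)
3. E_x = -7039/2210  [D, F, E are collinear ∩ CE ⟂ DF]
4. E_y = -886/1105  [D, F, E are collinear ∩ CE ⟂ DF]
   → E = (-7039/2210, -886/1105)

E = (-7039/2210, -886/1105)
G = (-41/3, -13)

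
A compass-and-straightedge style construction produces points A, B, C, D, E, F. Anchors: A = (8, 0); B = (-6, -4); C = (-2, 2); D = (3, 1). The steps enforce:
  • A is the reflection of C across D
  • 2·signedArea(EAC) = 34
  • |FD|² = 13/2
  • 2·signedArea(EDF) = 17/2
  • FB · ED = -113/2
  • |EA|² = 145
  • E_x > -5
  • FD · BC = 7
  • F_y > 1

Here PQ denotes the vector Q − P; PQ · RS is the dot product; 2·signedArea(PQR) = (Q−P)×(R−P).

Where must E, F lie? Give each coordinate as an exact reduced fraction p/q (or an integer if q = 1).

E = (-4, -1)
F = (1/2, 3/2)

1. F_x = 1/2  [line -4·x + -6·y + 11 = 0 ∩ |FD|² = 13/2]
2. F_y = 3/2  [line -4·x + -6·y + 11 = 0 ∩ |FD|² = 13/2]
   → F = (1/2, 3/2)
3. E_x = -4  [2·signedArea(EAC) = 34 ∩ FB · ED = -113/2]
4. E_y = -1  [2·signedArea(EAC) = 34 ∩ FB · ED = -113/2]
   → E = (-4, -1)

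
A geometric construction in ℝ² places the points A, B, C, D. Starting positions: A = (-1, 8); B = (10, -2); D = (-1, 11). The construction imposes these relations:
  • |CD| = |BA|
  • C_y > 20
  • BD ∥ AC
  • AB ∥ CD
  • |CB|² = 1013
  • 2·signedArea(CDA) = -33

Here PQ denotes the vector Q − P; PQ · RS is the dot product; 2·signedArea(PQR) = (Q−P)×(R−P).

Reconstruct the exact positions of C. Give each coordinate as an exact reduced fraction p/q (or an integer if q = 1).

1. C_x = -12  [AB ∥ CD ∩ BD ∥ AC]
2. C_y = 21  [AB ∥ CD ∩ BD ∥ AC]
   → C = (-12, 21)

C = (-12, 21)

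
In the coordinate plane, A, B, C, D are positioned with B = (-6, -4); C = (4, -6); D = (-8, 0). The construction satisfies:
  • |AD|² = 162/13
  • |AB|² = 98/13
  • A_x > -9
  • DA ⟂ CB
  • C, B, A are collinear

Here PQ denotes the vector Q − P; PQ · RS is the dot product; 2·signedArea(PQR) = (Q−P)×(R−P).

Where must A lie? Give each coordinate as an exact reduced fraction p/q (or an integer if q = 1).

A = (-113/13, -45/13)

1. A_x = -113/13  [C, B, A are collinear ∩ DA ⟂ CB]
2. A_y = -45/13  [C, B, A are collinear ∩ DA ⟂ CB]
   → A = (-113/13, -45/13)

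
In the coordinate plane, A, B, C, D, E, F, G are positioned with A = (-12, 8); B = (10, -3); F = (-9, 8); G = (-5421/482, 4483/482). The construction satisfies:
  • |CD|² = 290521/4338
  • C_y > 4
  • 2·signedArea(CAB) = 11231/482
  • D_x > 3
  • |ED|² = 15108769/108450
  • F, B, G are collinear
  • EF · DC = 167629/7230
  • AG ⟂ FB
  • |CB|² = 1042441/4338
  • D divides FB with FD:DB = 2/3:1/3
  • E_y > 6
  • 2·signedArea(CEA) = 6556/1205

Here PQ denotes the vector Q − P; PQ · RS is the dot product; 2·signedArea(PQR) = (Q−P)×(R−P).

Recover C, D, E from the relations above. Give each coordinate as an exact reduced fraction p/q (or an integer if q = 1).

C = (-4939/1446, 6893/1446)
D = (11/3, 2/3)
E = (-15781/2410, 15859/2410)

1. C_x = -4939/1446  [line 11·x + 22·y + -32439/482 = 0 ∩ |CB|² = 1042441/4338]
2. C_y = 6893/1446  [line 11·x + 22·y + -32439/482 = 0 ∩ |CB|² = 1042441/4338]
   → C = (-4939/1446, 6893/1446)
3. D_x = 11/3  [D divides FB with FD:DB = 2/3:1/3]
4. D_y = 2/3  [D divides FB with FD:DB = 2/3:1/3]
   → D = (11/3, 2/3)
5. E_x = -15781/2410  [2·signedArea(CEA) = 6556/1205 ∩ EF · DC = 167629/7230]
6. E_y = 15859/2410  [2·signedArea(CEA) = 6556/1205 ∩ EF · DC = 167629/7230]
   → E = (-15781/2410, 15859/2410)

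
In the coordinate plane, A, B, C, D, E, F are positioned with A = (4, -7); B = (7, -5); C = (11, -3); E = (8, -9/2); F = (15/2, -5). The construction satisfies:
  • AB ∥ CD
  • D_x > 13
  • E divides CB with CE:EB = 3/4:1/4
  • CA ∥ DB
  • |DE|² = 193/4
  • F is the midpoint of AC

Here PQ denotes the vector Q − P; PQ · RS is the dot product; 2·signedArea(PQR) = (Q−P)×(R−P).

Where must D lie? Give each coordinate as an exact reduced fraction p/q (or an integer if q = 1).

D = (14, -1)

1. D_x = 14  [CA ∥ DB ∩ AB ∥ CD]
2. D_y = -1  [CA ∥ DB ∩ AB ∥ CD]
   → D = (14, -1)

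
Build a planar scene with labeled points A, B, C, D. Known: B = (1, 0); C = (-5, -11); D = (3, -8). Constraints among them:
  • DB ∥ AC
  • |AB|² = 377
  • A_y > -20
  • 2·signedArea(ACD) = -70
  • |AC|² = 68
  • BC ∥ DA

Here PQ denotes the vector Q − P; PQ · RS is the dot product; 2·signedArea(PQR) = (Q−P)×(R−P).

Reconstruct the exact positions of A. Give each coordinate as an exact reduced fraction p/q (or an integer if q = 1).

A = (-3, -19)

1. A_x = -3  [DB ∥ AC ∩ BC ∥ DA]
2. A_y = -19  [DB ∥ AC ∩ BC ∥ DA]
   → A = (-3, -19)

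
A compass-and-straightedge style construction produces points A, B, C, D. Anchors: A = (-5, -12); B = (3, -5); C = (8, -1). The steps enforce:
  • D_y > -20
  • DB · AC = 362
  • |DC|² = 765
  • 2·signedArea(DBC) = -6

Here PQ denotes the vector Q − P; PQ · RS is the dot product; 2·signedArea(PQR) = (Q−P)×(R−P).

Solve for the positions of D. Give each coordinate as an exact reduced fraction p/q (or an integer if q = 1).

1. D_x = -13  [DB · AC = 362 ∩ 2·signedArea(DBC) = -6]
2. D_y = -19  [DB · AC = 362 ∩ 2·signedArea(DBC) = -6]
   → D = (-13, -19)

D = (-13, -19)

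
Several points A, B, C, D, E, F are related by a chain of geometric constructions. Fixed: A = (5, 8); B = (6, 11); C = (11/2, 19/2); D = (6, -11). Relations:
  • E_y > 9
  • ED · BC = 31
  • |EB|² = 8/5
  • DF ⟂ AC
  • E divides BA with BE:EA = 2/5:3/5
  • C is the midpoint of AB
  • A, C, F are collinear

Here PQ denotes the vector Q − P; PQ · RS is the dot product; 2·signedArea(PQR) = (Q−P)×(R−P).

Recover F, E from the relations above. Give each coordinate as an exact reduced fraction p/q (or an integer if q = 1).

1. F_x = -3/5  [A, C, F are collinear ∩ DF ⟂ AC]
2. F_y = -44/5  [A, C, F are collinear ∩ DF ⟂ AC]
   → F = (-3/5, -44/5)
3. E_x = 28/5  [E divides BA with BE:EA = 2/5:3/5]
4. E_y = 49/5  [E divides BA with BE:EA = 2/5:3/5]
   → E = (28/5, 49/5)

E = (28/5, 49/5)
F = (-3/5, -44/5)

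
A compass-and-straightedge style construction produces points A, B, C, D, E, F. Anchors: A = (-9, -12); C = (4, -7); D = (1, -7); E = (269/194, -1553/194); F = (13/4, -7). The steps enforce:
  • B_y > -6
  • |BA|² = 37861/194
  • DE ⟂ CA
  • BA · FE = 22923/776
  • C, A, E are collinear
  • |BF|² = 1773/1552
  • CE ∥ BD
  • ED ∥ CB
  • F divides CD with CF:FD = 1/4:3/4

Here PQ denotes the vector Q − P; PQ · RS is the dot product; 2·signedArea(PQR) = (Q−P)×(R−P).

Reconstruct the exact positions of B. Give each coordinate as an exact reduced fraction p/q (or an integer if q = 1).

B = (701/194, -1163/194)

1. B_x = 701/194  [CE ∥ BD ∩ ED ∥ CB]
2. B_y = -1163/194  [CE ∥ BD ∩ ED ∥ CB]
   → B = (701/194, -1163/194)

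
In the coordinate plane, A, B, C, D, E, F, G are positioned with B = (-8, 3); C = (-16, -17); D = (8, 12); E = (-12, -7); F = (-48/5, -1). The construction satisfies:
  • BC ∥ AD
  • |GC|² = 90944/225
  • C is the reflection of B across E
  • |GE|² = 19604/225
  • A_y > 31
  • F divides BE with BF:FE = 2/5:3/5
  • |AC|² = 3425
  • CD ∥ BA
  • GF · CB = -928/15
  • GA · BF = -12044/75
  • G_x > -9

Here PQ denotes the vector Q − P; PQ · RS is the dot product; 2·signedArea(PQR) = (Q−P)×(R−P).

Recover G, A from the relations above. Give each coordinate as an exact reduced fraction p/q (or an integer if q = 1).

A = (16, 32)
G = (-128/15, 5/3)

1. G_x = -128/15  [line -8·x + -20·y + -524/15 = 0 ∩ |GE|² = 19604/225]
2. G_y = 5/3  [line -8·x + -20·y + -524/15 = 0 ∩ |GE|² = 19604/225]
   → G = (-128/15, 5/3)
3. A_x = 16  [GA · BF = -12044/75 ∩ BC ∥ AD]
4. A_y = 32  [GA · BF = -12044/75 ∩ BC ∥ AD]
   → A = (16, 32)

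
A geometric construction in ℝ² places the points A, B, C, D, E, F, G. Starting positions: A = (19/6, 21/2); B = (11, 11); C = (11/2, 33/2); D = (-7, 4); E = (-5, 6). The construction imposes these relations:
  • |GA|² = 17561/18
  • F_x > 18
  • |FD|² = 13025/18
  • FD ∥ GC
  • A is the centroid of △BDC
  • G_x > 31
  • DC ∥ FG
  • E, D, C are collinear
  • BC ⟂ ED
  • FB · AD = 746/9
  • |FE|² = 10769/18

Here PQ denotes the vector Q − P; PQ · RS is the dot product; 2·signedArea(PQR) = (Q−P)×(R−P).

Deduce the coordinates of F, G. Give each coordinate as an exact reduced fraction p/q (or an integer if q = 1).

1. F_x = 113/6  [line 61/6·x + 13/2·y + -2396/9 = 0 ∩ |FE|² = 10769/18]
2. F_y = 23/2  [line 61/6·x + 13/2·y + -2396/9 = 0 ∩ |FE|² = 10769/18]
   → F = (113/6, 23/2)
3. G_x = 94/3  [FD ∥ GC ∩ DC ∥ FG]
4. G_y = 24  [FD ∥ GC ∩ DC ∥ FG]
   → G = (94/3, 24)

F = (113/6, 23/2)
G = (94/3, 24)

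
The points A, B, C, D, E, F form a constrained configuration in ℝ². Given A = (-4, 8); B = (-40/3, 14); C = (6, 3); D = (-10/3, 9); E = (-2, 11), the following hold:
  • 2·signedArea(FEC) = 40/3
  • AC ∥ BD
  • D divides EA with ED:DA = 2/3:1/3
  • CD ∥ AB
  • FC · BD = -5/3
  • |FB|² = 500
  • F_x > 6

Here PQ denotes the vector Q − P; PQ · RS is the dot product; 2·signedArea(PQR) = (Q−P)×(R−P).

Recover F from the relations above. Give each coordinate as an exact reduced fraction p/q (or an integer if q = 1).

1. F_x = 20/3  [FC · BD = -5/3 ∩ 2·signedArea(FEC) = 40/3]
2. F_y = 4  [FC · BD = -5/3 ∩ 2·signedArea(FEC) = 40/3]
   → F = (20/3, 4)

F = (20/3, 4)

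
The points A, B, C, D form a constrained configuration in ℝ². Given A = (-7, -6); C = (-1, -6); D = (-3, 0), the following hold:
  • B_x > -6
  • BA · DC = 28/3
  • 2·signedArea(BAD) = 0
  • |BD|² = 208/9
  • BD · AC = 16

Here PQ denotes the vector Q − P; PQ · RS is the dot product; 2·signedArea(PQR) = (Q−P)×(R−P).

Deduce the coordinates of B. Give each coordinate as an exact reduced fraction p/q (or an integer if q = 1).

1. B_x = -17/3  [2·signedArea(BAD) = 0 ∩ BA · DC = 28/3]
2. B_y = -4  [2·signedArea(BAD) = 0 ∩ BA · DC = 28/3]
   → B = (-17/3, -4)

B = (-17/3, -4)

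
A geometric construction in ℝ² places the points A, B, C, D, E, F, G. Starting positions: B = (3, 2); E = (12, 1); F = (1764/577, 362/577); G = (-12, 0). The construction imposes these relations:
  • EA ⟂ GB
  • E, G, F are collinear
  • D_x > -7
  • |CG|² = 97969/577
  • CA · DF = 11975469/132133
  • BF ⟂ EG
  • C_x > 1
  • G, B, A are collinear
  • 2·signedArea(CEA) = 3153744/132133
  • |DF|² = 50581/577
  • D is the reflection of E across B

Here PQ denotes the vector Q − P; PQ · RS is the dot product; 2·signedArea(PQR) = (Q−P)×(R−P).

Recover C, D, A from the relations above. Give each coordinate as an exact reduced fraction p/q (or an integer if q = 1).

A = (2682/229, 724/229)
C = (588/577, 313/577)
D = (-6, 3)

1. D_x = -6  [D is the reflection of E across B]
2. D_y = 3  [D is the reflection of E across B]
   → D = (-6, 3)
3. A_x = 2682/229  [G, B, A are collinear ∩ EA ⟂ GB]
4. A_y = 724/229  [G, B, A are collinear ∩ EA ⟂ GB]
   → A = (2682/229, 724/229)
5. C_x = 588/577  [2·signedArea(CEA) = 3153744/132133 ∩ CA · DF = 11975469/132133]
6. C_y = 313/577  [2·signedArea(CEA) = 3153744/132133 ∩ CA · DF = 11975469/132133]
   → C = (588/577, 313/577)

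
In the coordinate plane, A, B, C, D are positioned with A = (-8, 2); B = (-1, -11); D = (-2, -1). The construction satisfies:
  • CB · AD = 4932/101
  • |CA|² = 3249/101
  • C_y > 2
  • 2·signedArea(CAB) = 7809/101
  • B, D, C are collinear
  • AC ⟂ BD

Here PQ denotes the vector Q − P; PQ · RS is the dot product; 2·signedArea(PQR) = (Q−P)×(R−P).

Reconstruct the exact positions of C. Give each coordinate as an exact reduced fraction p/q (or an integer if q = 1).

1. C_x = -238/101  [B, D, C are collinear ∩ AC ⟂ BD]
2. C_y = 259/101  [B, D, C are collinear ∩ AC ⟂ BD]
   → C = (-238/101, 259/101)

C = (-238/101, 259/101)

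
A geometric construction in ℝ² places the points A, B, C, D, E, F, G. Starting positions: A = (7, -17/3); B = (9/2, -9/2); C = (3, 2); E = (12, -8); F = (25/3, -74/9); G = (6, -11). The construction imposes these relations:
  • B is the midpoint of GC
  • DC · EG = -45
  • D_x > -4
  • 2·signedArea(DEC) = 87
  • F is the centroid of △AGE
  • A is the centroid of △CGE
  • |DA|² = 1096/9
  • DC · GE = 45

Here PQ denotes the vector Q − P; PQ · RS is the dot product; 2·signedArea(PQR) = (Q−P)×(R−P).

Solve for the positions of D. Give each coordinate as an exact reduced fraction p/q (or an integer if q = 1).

D = (-3, -1)

1. D_x = -3  [2·signedArea(DEC) = 87 ∩ DC · EG = -45]
2. D_y = -1  [2·signedArea(DEC) = 87 ∩ DC · EG = -45]
   → D = (-3, -1)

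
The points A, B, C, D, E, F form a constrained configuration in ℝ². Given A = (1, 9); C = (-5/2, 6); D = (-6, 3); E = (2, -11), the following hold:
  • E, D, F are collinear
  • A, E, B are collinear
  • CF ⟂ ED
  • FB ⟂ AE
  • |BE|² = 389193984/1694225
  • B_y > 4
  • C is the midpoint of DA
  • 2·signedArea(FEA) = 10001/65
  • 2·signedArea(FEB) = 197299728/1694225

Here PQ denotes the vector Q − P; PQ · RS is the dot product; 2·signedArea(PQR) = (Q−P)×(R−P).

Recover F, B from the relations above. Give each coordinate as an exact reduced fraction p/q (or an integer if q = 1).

1. F_x = -418/65  [E, D, F are collinear ∩ CF ⟂ ED]
2. F_y = 244/65  [E, D, F are collinear ∩ CF ⟂ ED]
   → F = (-418/65, 244/65)
3. B_x = 32402/26065  [A, E, B are collinear ∩ FB ⟂ AE]
4. B_y = 21569/5213  [A, E, B are collinear ∩ FB ⟂ AE]
   → B = (32402/26065, 21569/5213)

B = (32402/26065, 21569/5213)
F = (-418/65, 244/65)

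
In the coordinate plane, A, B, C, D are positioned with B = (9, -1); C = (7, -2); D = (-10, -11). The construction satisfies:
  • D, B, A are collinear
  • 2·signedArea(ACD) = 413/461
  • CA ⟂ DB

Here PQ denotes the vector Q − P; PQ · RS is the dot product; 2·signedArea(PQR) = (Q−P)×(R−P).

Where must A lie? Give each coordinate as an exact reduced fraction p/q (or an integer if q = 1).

A = (3237/461, -941/461)

1. A_x = 3237/461  [D, B, A are collinear ∩ CA ⟂ DB]
2. A_y = -941/461  [D, B, A are collinear ∩ CA ⟂ DB]
   → A = (3237/461, -941/461)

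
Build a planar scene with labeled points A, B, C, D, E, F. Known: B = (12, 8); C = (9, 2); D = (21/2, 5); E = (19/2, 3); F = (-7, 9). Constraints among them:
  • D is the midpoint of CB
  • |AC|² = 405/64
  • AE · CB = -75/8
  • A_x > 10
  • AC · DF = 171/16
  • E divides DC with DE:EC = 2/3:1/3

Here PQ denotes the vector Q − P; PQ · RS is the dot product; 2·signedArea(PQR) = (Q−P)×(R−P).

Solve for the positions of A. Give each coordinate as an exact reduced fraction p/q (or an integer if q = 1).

A = (81/8, 17/4)

1. A_x = 81/8  [AC · DF = 171/16 ∩ AE · CB = -75/8]
2. A_y = 17/4  [AC · DF = 171/16 ∩ AE · CB = -75/8]
   → A = (81/8, 17/4)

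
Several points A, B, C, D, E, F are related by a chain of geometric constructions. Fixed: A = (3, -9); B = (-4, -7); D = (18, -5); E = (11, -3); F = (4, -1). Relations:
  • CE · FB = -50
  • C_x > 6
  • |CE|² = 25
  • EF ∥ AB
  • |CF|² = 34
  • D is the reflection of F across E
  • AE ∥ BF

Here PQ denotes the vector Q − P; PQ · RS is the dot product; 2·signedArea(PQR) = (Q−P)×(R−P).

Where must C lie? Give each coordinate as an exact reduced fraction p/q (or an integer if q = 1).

1. C_x = 7  [line 8·x + 6·y + -20 = 0 ∩ |CE|² = 25]
2. C_y = -6  [line 8·x + 6·y + -20 = 0 ∩ |CE|² = 25]
   → C = (7, -6)

C = (7, -6)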